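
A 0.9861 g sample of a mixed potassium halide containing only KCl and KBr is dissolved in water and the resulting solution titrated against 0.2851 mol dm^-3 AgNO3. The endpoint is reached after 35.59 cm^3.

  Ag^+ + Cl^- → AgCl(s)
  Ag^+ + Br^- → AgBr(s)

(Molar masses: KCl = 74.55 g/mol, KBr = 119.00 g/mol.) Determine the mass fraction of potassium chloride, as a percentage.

37.65 %

n(AgNO3) = 0.03559 × 0.2851 = 0.01015 mol
Let x = n(KCl), y = n(KBr).
Titrant: 1x + 1y = 0.01015;  mass: 74.55x + 119.00y = 0.9861
Solving, x = 4.980 × 10^-3 mol, y = 5.167 × 10^-3 mol
mass of KCl = 4.980 × 10^-3 × 74.55 = 0.3713 g
% KCl = 0.3713 / 0.9861 × 100 = 37.65 %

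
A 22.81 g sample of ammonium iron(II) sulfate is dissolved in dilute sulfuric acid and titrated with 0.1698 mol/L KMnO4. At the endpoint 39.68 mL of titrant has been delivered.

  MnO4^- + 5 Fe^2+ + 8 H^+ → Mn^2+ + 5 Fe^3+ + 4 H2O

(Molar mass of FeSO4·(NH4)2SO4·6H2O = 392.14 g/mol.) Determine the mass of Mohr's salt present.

n(KMnO4) = 0.03968 L × 0.1698 mol/L = 6.738 × 10^-3 mol
From the 5:1 ratio, n(FeSO4·(NH4)2SO4·6H2O) = 5/1 × 6.738 × 10^-3 = 0.03369 mol
mass of FeSO4·(NH4)2SO4·6H2O = 0.03369 × 392.14 g/mol = 13.21 g

13.21 g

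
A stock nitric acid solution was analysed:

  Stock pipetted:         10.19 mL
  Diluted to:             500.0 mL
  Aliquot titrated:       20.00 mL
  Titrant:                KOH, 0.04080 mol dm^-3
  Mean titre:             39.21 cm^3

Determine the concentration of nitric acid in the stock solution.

HNO3 + KOH → KNO3 + H2O
n(KOH) = 0.03921 × 0.04080 = 1.600 × 10^-3 mol
n(HNO3) in the aliquot = 1.600 × 10^-3 mol (1:1 ratio)
[HNO3]_dilute = 1.600 × 10^-3 / 0.02000 = 0.07999 mol/L
Dilution factor = 500.0 / 10.19 = 49.07
[HNO3]_stock = 0.07999 × 49.07 = 3.925 mol/L

3.925 mol/L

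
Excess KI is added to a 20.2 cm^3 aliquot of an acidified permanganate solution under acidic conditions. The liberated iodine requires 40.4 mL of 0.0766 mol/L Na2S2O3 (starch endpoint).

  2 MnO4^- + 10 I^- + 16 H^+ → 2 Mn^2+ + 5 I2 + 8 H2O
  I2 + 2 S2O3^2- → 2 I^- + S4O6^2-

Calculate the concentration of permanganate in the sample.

0.0306 mol/L

n(S2O3^2-) = 0.0404 × 0.0766 = 3.09 × 10^-3 mol
n(I2) = n(S2O3^2-)/2 = 1.55 × 10^-3 mol
From the 2:5 ratio, n(MnO4^-) in the aliquot = 2/5 × 1.55 × 10^-3 = 6.19 × 10^-4 mol
[MnO4^-] = 6.19 × 10^-4 / 0.0202 = 0.0306 mol/L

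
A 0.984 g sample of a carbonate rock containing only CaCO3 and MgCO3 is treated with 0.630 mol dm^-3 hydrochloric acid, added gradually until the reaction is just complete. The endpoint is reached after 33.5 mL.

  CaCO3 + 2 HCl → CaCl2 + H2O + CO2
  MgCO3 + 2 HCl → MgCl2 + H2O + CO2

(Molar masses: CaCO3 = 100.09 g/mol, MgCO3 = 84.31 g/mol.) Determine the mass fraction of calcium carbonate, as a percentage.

n(HCl) = 0.0335 × 0.630 = 0.0211 mol
Let x = n(CaCO3), y = n(MgCO3).
Titrant: 2x + 2y = 0.0211;  mass: 100.09x + 84.31y = 0.984
Solving, x = 5.98 × 10^-3 mol, y = 4.58 × 10^-3 mol
mass of CaCO3 = 5.98 × 10^-3 × 100.09 = 0.598 g
% CaCO3 = 0.598 / 0.984 × 100 = 60.8 %

60.8 %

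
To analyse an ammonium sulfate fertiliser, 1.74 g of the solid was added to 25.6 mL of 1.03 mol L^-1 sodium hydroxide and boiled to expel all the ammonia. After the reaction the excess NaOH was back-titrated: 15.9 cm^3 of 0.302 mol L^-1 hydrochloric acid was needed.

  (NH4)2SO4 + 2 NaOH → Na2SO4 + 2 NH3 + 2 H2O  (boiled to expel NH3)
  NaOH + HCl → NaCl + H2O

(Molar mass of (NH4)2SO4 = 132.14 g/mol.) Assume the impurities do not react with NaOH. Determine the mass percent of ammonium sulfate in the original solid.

81.9 %

n(NaOH) added = 0.0256 × 1.03 = 0.0264 mol
n(HCl) used in back-titration = 0.0159 × 0.302 = 4.80 × 10^-3 mol
n(NaOH) left over = 4.80 × 10^-3 mol (1:1 ratio)
n(NaOH) consumed by analyte = 0.0264 − 4.80 × 10^-3 = 0.0216 mol
From the 1:2 ratio, n((NH4)2SO4) = 1/2 × 0.0216 = 0.0108 mol
mass of (NH4)2SO4 = 0.0108 × 132.14 = 1.42 g
% (NH4)2SO4 = 1.42 / 1.74 × 100 = 81.9 %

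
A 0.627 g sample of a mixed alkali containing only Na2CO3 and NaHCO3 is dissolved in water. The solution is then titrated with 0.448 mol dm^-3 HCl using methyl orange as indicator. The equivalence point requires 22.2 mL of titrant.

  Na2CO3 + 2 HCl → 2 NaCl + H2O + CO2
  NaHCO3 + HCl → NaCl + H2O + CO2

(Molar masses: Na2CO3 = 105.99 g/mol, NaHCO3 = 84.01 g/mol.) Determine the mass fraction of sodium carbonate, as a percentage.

n(HCl) = 0.0222 × 0.448 = 9.95 × 10^-3 mol
Let x = n(Na2CO3), y = n(NaHCO3).
Titrant: 2x + 1y = 9.95 × 10^-3;  mass: 105.99x + 84.01y = 0.627
Solving, x = 3.36 × 10^-3 mol, y = 3.22 × 10^-3 mol
mass of Na2CO3 = 3.36 × 10^-3 × 105.99 = 0.356 g
% Na2CO3 = 0.356 / 0.627 × 100 = 56.8 %

56.8 %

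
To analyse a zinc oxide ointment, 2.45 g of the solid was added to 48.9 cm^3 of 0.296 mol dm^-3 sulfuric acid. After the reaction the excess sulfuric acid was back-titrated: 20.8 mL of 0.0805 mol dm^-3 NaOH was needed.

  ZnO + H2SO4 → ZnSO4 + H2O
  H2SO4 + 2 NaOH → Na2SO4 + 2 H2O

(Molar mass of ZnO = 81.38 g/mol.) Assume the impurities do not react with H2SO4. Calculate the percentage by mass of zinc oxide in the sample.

45.3 %

n(H2SO4) added = 0.0489 × 0.296 = 0.0145 mol
n(NaOH) used in back-titration = 0.0208 × 0.0805 = 1.67 × 10^-3 mol
From the 1:2 ratio, n(H2SO4) left over = 1/2 × 1.67 × 10^-3 = 8.37 × 10^-4 mol
n(H2SO4) consumed by analyte = 0.0145 − 8.37 × 10^-4 = 0.0136 mol
n(ZnO) = 0.0136 mol (1:1 ratio)
mass of ZnO = 0.0136 × 81.38 = 1.11 g
% ZnO = 1.11 / 2.45 × 100 = 45.3 %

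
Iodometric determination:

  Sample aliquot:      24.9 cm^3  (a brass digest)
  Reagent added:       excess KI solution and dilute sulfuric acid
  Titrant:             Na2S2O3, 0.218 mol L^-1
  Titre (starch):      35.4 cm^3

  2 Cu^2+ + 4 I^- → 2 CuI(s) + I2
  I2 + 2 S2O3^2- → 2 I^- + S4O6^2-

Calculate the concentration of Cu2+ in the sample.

n(S2O3^2-) = 0.0354 × 0.218 = 7.72 × 10^-3 mol
n(I2) = n(S2O3^2-)/2 = 3.86 × 10^-3 mol
From the 2:1 ratio, n(Cu2+) in the aliquot = 2/1 × 3.86 × 10^-3 = 7.72 × 10^-3 mol
[Cu2+] = 7.72 × 10^-3 / 0.0249 = 0.310 mol/L

0.310 mol/L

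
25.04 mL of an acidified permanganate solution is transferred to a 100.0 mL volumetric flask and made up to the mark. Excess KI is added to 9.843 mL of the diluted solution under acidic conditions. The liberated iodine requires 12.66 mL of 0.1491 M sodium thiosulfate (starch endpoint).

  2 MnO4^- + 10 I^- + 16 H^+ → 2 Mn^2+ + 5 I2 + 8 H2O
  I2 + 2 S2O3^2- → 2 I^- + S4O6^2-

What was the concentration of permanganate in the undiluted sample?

0.1532 M

n(S2O3^2-) = 0.01266 × 0.1491 = 1.888 × 10^-3 mol
n(I2) = n(S2O3^2-)/2 = 9.438 × 10^-4 mol
From the 2:5 ratio, n(MnO4^-) in the aliquot = 2/5 × 9.438 × 10^-4 = 3.775 × 10^-4 mol
[MnO4^-]_dilute = 3.775 × 10^-4 / 0.009843 = 0.03835 mol/L
[MnO4^-]_original = 0.03835 × 100.0/25.04 = 0.1532 mol/L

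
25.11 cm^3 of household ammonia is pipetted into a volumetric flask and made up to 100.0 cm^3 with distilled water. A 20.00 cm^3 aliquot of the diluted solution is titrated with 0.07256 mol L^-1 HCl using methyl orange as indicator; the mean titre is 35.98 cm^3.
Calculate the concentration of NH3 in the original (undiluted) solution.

0.5199 mol/L

NH3 + HCl → NH4Cl
n(HCl) = 0.03598 × 0.07256 = 2.611 × 10^-3 mol
n(NH3) in the aliquot = 2.611 × 10^-3 mol (1:1 ratio)
[NH3]_dilute = 2.611 × 10^-3 / 0.02000 = 0.1305 mol/L
Dilution factor = 100.0 / 25.11 = 3.982
[NH3]_stock = 0.1305 × 3.982 = 0.5199 mol/L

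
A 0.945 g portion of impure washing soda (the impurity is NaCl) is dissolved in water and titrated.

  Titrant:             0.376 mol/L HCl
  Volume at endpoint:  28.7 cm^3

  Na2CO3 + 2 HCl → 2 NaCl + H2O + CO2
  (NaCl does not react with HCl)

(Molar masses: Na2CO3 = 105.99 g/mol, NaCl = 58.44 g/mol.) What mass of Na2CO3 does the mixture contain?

0.572 g

n(HCl) = 0.0287 × 0.376 = 0.0108 mol
Let x = n(Na2CO3), y = n(NaCl).
Titrant: 2x = 0.0108;  mass: 105.99x + 58.44y = 0.945
Solving, x = 5.40 × 10^-3 mol, y = 6.38 × 10^-3 mol
mass of Na2CO3 = 5.40 × 10^-3 × 105.99 = 0.572 g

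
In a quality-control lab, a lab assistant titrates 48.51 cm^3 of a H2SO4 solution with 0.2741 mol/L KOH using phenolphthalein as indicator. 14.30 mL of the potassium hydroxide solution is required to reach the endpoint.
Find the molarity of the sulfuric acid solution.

0.04040 mol/L

H2SO4 + 2 KOH → K2SO4 + 2 H2O
n(KOH) = 0.01430 L × 0.2741 mol/L = 3.920 × 10^-3 mol
From the 1:2 mole ratio, n(H2SO4) = 1/2 × 3.920 × 10^-3 = 1.960 × 10^-3 mol
[H2SO4] = 1.960 × 10^-3 mol / 0.04851 L = 0.04040 mol/L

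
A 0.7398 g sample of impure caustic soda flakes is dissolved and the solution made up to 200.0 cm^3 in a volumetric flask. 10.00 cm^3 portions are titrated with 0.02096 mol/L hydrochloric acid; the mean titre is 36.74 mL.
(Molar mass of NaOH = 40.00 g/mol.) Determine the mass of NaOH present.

NaOH + HCl → NaCl + H2O
n(HCl) per titration = 0.03674 × 0.02096 = 7.701 × 10^-4 mol
n(NaOH) in each aliquot = 7.701 × 10^-4 mol (1:1 ratio)
n(NaOH) in the whole flask = 7.701 × 10^-4 × 200.0/10.00 = 0.01540 mol
mass of NaOH = 0.01540 × 40.00 = 0.6161 g

0.6161 g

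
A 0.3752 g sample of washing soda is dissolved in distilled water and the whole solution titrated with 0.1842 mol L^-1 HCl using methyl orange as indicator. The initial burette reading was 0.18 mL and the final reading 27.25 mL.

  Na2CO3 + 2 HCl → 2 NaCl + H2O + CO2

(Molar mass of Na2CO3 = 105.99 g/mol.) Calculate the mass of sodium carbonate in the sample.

n(HCl) = 0.02707 L × 0.1842 mol/L = 4.986 × 10^-3 mol
From the 1:2 ratio, n(Na2CO3) = 1/2 × 4.986 × 10^-3 = 2.493 × 10^-3 mol
mass of Na2CO3 = 2.493 × 10^-3 × 105.99 g/mol = 0.2642 g

0.2642 g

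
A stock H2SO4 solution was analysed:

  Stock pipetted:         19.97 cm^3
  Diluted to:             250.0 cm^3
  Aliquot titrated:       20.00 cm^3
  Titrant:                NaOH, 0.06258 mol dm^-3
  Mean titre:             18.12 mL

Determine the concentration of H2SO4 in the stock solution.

H2SO4 + 2 NaOH → Na2SO4 + 2 H2O
n(NaOH) = 0.01812 × 0.06258 = 1.134 × 10^-3 mol
From the 1:2 ratio, n(H2SO4) in the aliquot = 1/2 × 1.134 × 10^-3 = 5.670 × 10^-4 mol
[H2SO4]_dilute = 5.670 × 10^-4 / 0.02000 = 0.02835 mol/L
Dilution factor = 250.0 / 19.97 = 12.52
[H2SO4]_stock = 0.02835 × 12.52 = 0.3549 mol/L

0.3549 mol/L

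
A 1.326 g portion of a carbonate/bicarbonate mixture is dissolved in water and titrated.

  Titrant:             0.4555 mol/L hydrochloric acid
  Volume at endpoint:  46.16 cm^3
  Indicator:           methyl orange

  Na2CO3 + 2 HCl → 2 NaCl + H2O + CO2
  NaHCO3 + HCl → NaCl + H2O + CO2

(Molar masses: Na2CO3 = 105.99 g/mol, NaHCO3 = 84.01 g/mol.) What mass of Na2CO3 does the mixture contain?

n(HCl) = 0.04616 × 0.4555 = 0.02103 mol
Let x = n(Na2CO3), y = n(NaHCO3).
Titrant: 2x + 1y = 0.02103;  mass: 105.99x + 84.01y = 1.326
Solving, x = 7.100 × 10^-3 mol, y = 6.827 × 10^-3 mol
mass of Na2CO3 = 7.100 × 10^-3 × 105.99 = 0.7525 g

0.7525 g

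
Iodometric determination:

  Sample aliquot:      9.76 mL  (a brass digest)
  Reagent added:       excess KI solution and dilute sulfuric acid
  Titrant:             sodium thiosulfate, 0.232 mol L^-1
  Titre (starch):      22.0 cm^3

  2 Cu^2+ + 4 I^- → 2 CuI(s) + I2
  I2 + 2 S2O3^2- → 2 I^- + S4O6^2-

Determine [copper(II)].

0.523 mol/L

n(S2O3^2-) = 0.0220 × 0.232 = 5.10 × 10^-3 mol
n(I2) = n(S2O3^2-)/2 = 2.55 × 10^-3 mol
From the 2:1 ratio, n(Cu2+) in the aliquot = 2/1 × 2.55 × 10^-3 = 5.10 × 10^-3 mol
[Cu2+] = 5.10 × 10^-3 / 0.00976 = 0.523 mol/L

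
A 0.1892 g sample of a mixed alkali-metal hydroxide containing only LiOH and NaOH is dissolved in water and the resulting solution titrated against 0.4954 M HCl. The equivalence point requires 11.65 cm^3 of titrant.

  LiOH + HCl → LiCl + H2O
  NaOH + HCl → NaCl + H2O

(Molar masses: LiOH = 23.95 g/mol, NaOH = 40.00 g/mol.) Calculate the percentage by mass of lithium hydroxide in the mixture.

n(HCl) = 0.01165 × 0.4954 = 5.771 × 10^-3 mol
Let x = n(LiOH), y = n(NaOH).
Titrant: 1x + 1y = 5.771 × 10^-3;  mass: 23.95x + 40.00y = 0.1892
Solving, x = 2.595 × 10^-3 mol, y = 3.176 × 10^-3 mol
mass of LiOH = 2.595 × 10^-3 × 23.95 = 0.06216 g
% LiOH = 0.06216 / 0.1892 × 100 = 32.85 %

32.85 %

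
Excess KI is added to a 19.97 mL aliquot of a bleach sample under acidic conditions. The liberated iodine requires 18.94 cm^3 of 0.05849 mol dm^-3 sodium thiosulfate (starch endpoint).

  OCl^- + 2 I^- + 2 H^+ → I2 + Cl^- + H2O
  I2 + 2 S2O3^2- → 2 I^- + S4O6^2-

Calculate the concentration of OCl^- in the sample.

n(S2O3^2-) = 0.01894 × 0.05849 = 1.108 × 10^-3 mol
n(I2) = n(S2O3^2-)/2 = 5.539 × 10^-4 mol
n(OCl^-) in the aliquot = 5.539 × 10^-4 mol (1:1 ratio)
[OCl^-] = 5.539 × 10^-4 / 0.01997 = 0.02774 mol/L

0.02774 mol/L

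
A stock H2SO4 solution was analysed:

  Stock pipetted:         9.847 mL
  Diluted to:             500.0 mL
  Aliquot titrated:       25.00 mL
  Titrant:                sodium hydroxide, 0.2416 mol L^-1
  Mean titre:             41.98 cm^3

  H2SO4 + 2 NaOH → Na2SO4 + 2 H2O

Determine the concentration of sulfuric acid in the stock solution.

10.30 mol/L

n(NaOH) = 0.04198 × 0.2416 = 0.01014 mol
From the 1:2 ratio, n(H2SO4) in the aliquot = 1/2 × 0.01014 = 5.071 × 10^-3 mol
[H2SO4]_dilute = 5.071 × 10^-3 / 0.02500 = 0.2028 mol/L
Dilution factor = 500.0 / 9.847 = 50.78
[H2SO4]_stock = 0.2028 × 50.78 = 10.30 mol/L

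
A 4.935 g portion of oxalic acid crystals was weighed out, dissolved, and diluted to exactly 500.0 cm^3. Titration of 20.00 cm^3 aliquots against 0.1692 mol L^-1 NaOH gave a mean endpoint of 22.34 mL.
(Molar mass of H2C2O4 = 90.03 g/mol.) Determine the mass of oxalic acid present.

4.254 g

H2C2O4 + 2 NaOH → Na2C2O4 + 2 H2O
n(NaOH) per titration = 0.02234 × 0.1692 = 3.780 × 10^-3 mol
From the 1:2 ratio, n(H2C2O4) in each aliquot = 1/2 × 3.780 × 10^-3 = 1.890 × 10^-3 mol
n(H2C2O4) in the whole flask = 1.890 × 10^-3 × 500.0/20.00 = 0.04725 mol
mass of H2C2O4 = 0.04725 × 90.03 = 4.254 g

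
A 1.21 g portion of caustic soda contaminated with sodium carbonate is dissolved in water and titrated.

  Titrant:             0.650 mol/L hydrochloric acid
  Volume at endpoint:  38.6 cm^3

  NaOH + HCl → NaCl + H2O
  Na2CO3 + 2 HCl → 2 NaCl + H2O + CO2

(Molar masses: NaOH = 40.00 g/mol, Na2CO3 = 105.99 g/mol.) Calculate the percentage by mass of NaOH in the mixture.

n(HCl) = 0.0386 × 0.650 = 0.0251 mol
Let x = n(NaOH), y = n(Na2CO3).
Titrant: 1x + 2y = 0.0251;  mass: 40.00x + 105.99y = 1.21
Solving, x = 9.21 × 10^-3 mol, y = 7.94 × 10^-3 mol
mass of NaOH = 9.21 × 10^-3 × 40.00 = 0.368 g
% NaOH = 0.368 / 1.21 × 100 = 30.4 %

30.4 %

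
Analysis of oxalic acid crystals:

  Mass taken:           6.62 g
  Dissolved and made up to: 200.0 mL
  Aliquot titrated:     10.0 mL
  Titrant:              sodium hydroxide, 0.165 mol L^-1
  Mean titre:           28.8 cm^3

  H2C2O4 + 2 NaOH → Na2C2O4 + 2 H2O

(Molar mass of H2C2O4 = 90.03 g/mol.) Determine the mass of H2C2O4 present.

4.28 g

n(NaOH) per titration = 0.0288 × 0.165 = 4.75 × 10^-3 mol
From the 1:2 ratio, n(H2C2O4) in each aliquot = 1/2 × 4.75 × 10^-3 = 2.38 × 10^-3 mol
n(H2C2O4) in the whole flask = 2.38 × 10^-3 × 200.0/10.0 = 0.0475 mol
mass of H2C2O4 = 0.0475 × 90.03 = 4.28 g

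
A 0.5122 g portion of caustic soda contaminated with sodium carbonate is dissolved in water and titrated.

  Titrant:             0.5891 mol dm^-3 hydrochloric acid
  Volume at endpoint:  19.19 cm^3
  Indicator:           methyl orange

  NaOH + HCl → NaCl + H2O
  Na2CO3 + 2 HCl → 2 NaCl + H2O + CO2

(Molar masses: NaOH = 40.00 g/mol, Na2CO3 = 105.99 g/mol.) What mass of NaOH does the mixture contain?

0.2675 g

n(HCl) = 0.01919 × 0.5891 = 0.01130 mol
Let x = n(NaOH), y = n(Na2CO3).
Titrant: 1x + 2y = 0.01130;  mass: 40.00x + 105.99y = 0.5122
Solving, x = 6.687 × 10^-3 mol, y = 2.309 × 10^-3 mol
mass of NaOH = 6.687 × 10^-3 × 40.00 = 0.2675 g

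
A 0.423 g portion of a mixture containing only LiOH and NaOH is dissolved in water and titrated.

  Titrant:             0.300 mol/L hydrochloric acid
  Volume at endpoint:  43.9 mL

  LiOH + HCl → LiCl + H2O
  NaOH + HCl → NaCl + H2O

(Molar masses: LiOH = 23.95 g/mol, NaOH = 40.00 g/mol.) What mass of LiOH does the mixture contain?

n(HCl) = 0.0439 × 0.300 = 0.0132 mol
Let x = n(LiOH), y = n(NaOH).
Titrant: 1x + 1y = 0.0132;  mass: 23.95x + 40.00y = 0.423
Solving, x = 6.47 × 10^-3 mol, y = 6.70 × 10^-3 mol
mass of LiOH = 6.47 × 10^-3 × 23.95 = 0.155 g

0.155 g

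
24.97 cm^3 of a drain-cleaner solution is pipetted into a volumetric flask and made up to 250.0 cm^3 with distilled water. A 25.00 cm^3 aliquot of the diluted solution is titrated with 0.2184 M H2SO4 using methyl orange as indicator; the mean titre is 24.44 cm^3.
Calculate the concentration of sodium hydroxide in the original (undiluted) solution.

4.275 M

2 NaOH + H2SO4 → Na2SO4 + 2 H2O
n(H2SO4) = 0.02444 × 0.2184 = 5.338 × 10^-3 mol
From the 2:1 ratio, n(NaOH) in the aliquot = 2/1 × 5.338 × 10^-3 = 0.01068 mol
[NaOH]_dilute = 0.01068 / 0.02500 = 0.4270 mol/L
Dilution factor = 250.0 / 24.97 = 10.01
[NaOH]_stock = 0.4270 × 10.01 = 4.275 mol/L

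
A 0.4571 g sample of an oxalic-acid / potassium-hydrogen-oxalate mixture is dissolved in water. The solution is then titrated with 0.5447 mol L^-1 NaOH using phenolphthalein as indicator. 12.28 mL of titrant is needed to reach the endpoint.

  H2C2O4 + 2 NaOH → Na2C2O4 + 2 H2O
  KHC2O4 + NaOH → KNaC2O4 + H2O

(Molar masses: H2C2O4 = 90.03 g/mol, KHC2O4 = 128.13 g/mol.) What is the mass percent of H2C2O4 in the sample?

47.39 %

n(NaOH) = 0.01228 × 0.5447 = 6.689 × 10^-3 mol
Let x = n(H2C2O4), y = n(KHC2O4).
Titrant: 2x + 1y = 6.689 × 10^-3;  mass: 90.03x + 128.13y = 0.4571
Solving, x = 2.406 × 10^-3 mol, y = 1.877 × 10^-3 mol
mass of H2C2O4 = 2.406 × 10^-3 × 90.03 = 0.2166 g
% H2C2O4 = 0.2166 / 0.4571 × 100 = 47.39 %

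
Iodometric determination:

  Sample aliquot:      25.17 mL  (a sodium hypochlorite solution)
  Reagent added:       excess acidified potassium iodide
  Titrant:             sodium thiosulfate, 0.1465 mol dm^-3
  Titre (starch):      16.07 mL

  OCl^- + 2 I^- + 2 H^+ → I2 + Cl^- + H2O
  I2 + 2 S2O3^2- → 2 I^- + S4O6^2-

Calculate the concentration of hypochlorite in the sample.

0.04677 mol/L

n(S2O3^2-) = 0.01607 × 0.1465 = 2.354 × 10^-3 mol
n(I2) = n(S2O3^2-)/2 = 1.177 × 10^-3 mol
n(OCl^-) in the aliquot = 1.177 × 10^-3 mol (1:1 ratio)
[OCl^-] = 1.177 × 10^-3 / 0.02517 = 0.04677 mol/L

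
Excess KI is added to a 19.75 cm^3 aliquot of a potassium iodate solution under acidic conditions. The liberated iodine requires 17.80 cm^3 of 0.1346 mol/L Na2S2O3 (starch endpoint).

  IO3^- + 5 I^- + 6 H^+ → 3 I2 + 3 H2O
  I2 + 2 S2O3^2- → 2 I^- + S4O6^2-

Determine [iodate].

0.02022 mol/L

n(S2O3^2-) = 0.01780 × 0.1346 = 2.396 × 10^-3 mol
n(I2) = n(S2O3^2-)/2 = 1.198 × 10^-3 mol
From the 1:3 ratio, n(IO3^-) in the aliquot = 1/3 × 1.198 × 10^-3 = 3.993 × 10^-4 mol
[IO3^-] = 3.993 × 10^-4 / 0.01975 = 0.02022 mol/L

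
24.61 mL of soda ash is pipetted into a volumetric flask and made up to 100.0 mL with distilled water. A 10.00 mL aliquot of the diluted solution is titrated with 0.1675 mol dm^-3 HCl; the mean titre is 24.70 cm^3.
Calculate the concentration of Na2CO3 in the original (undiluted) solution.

Na2CO3 + 2 HCl → 2 NaCl + H2O + CO2
n(HCl) = 0.02470 × 0.1675 = 4.137 × 10^-3 mol
From the 1:2 ratio, n(Na2CO3) in the aliquot = 1/2 × 4.137 × 10^-3 = 2.069 × 10^-3 mol
[Na2CO3]_dilute = 2.069 × 10^-3 / 0.01000 = 0.2069 mol/L
Dilution factor = 100.0 / 24.61 = 4.063
[Na2CO3]_stock = 0.2069 × 4.063 = 0.8406 mol/L

0.8406 mol/L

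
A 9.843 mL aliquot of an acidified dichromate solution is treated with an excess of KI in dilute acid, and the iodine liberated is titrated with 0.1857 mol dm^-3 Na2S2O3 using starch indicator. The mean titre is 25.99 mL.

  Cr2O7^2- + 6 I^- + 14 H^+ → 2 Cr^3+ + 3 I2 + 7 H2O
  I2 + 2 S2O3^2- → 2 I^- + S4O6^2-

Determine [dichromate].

n(S2O3^2-) = 0.02599 × 0.1857 = 4.826 × 10^-3 mol
n(I2) = n(S2O3^2-)/2 = 2.413 × 10^-3 mol
From the 1:3 ratio, n(Cr2O7^2-) in the aliquot = 1/3 × 2.413 × 10^-3 = 8.044 × 10^-4 mol
[Cr2O7^2-] = 8.044 × 10^-4 / 0.009843 = 0.08172 mol/L

0.08172 mol/L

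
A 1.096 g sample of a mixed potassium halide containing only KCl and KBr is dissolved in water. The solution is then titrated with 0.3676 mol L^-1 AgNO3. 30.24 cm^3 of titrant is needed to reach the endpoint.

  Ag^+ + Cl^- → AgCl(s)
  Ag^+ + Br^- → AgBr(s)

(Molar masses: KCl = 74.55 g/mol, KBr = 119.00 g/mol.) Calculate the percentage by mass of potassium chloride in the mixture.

34.71 %

n(AgNO3) = 0.03024 × 0.3676 = 0.01112 mol
Let x = n(KCl), y = n(KBr).
Titrant: 1x + 1y = 0.01112;  mass: 74.55x + 119.00y = 1.096
Solving, x = 5.103 × 10^-3 mol, y = 6.013 × 10^-3 mol
mass of KCl = 5.103 × 10^-3 × 74.55 = 0.3804 g
% KCl = 0.3804 / 1.096 × 100 = 34.71 %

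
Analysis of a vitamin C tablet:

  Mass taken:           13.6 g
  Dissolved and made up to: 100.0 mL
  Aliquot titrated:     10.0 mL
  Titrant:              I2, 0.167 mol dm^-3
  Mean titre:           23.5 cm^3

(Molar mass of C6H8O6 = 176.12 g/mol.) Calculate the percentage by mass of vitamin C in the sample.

C6H8O6 + I2 → C6H6O6 + 2 HI
n(I2) per titration = 0.0235 × 0.167 = 3.92 × 10^-3 mol
n(C6H8O6) in each aliquot = 3.92 × 10^-3 mol (1:1 ratio)
n(C6H8O6) in the whole flask = 3.92 × 10^-3 × 100.0/10.0 = 0.0392 mol
mass of C6H8O6 = 0.0392 × 176.12 = 6.91 g
% C6H8O6 = 6.91 / 13.6 × 100 = 50.8 %

50.8 %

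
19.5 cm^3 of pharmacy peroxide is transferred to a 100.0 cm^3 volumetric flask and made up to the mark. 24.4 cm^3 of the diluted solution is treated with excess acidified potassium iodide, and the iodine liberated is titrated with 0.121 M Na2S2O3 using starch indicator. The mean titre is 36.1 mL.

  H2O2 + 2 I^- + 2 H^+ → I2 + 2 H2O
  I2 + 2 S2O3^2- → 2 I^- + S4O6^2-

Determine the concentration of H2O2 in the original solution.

n(S2O3^2-) = 0.0361 × 0.121 = 4.37 × 10^-3 mol
n(I2) = n(S2O3^2-)/2 = 2.18 × 10^-3 mol
n(H2O2) in the aliquot = 2.18 × 10^-3 mol (1:1 ratio)
[H2O2]_dilute = 2.18 × 10^-3 / 0.0244 = 0.0895 mol/L
[H2O2]_original = 0.0895 × 100.0/19.5 = 0.459 mol/L

0.459 M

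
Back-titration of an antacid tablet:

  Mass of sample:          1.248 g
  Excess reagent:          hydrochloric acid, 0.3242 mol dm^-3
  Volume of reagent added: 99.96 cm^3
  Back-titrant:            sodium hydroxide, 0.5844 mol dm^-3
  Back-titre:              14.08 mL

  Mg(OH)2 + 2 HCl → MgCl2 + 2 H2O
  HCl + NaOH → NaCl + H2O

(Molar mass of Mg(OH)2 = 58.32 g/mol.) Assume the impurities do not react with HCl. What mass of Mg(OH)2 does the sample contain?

n(HCl) added = 0.09996 × 0.3242 = 0.03241 mol
n(NaOH) used in back-titration = 0.01408 × 0.5844 = 8.228 × 10^-3 mol
n(HCl) left over = 8.228 × 10^-3 mol (1:1 ratio)
n(HCl) consumed by analyte = 0.03241 − 8.228 × 10^-3 = 0.02418 mol
From the 1:2 ratio, n(Mg(OH)2) = 1/2 × 0.02418 = 0.01209 mol
mass of Mg(OH)2 = 0.01209 × 58.32 = 0.7051 g

0.7051 g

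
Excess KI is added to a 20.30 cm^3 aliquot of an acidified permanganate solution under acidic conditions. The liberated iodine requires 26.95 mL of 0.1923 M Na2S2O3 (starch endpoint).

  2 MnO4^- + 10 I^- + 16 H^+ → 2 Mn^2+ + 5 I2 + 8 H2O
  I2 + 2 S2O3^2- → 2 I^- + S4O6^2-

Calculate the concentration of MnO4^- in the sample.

n(S2O3^2-) = 0.02695 × 0.1923 = 5.182 × 10^-3 mol
n(I2) = n(S2O3^2-)/2 = 2.591 × 10^-3 mol
From the 2:5 ratio, n(MnO4^-) in the aliquot = 2/5 × 2.591 × 10^-3 = 1.036 × 10^-3 mol
[MnO4^-] = 1.036 × 10^-3 / 0.02030 = 0.05106 mol/L

0.05106 M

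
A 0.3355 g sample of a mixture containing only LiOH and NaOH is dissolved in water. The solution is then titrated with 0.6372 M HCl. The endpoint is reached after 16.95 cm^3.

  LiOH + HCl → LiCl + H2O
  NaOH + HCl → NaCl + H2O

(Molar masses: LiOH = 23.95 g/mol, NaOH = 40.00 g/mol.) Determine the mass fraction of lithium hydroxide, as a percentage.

42.93 %

n(HCl) = 0.01695 × 0.6372 = 0.01080 mol
Let x = n(LiOH), y = n(NaOH).
Titrant: 1x + 1y = 0.01080;  mass: 23.95x + 40.00y = 0.3355
Solving, x = 6.014 × 10^-3 mol, y = 4.787 × 10^-3 mol
mass of LiOH = 6.014 × 10^-3 × 23.95 = 0.1440 g
% LiOH = 0.1440 / 0.3355 × 100 = 42.93 %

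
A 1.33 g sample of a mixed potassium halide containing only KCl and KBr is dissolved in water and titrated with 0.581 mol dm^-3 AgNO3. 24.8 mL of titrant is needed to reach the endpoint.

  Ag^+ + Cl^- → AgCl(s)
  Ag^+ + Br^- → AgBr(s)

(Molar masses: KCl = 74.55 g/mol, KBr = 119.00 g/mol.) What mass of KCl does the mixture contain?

0.645 g

n(AgNO3) = 0.0248 × 0.581 = 0.0144 mol
Let x = n(KCl), y = n(KBr).
Titrant: 1x + 1y = 0.0144;  mass: 74.55x + 119.00y = 1.33
Solving, x = 8.65 × 10^-3 mol, y = 5.76 × 10^-3 mol
mass of KCl = 8.65 × 10^-3 × 74.55 = 0.645 g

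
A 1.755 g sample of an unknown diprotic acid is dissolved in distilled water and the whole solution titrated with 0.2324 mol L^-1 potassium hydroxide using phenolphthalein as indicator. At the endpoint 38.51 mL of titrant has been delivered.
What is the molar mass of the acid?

n(KOH) = 0.03851 L × 0.2324 mol/L = 8.950 × 10^-3 mol
From the 1:2 ratio, n(H2A) = 1/2 × 8.950 × 10^-3 = 4.475 × 10^-3 mol
M = m / n = 1.755 g / 4.475 × 10^-3 mol = 392.2 g/mol

392.2 g/mol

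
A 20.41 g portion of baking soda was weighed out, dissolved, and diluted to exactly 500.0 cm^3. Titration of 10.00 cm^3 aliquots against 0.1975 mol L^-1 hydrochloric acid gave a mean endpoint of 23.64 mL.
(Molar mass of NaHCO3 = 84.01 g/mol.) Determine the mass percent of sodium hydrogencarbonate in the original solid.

NaHCO3 + HCl → NaCl + H2O + CO2
n(HCl) per titration = 0.02364 × 0.1975 = 4.669 × 10^-3 mol
n(NaHCO3) in each aliquot = 4.669 × 10^-3 mol (1:1 ratio)
n(NaHCO3) in the whole flask = 4.669 × 10^-3 × 500.0/10.00 = 0.2334 mol
mass of NaHCO3 = 0.2334 × 84.01 = 19.61 g
% NaHCO3 = 19.61 / 20.41 × 100 = 96.09 %

96.09 %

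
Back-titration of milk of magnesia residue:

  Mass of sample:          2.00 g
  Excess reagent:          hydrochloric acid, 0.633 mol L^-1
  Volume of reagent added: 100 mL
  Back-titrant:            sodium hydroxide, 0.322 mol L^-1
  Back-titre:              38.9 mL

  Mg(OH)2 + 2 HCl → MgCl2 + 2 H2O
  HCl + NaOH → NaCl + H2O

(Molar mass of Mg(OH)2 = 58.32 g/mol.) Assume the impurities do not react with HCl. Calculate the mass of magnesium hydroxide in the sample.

1.48 g

n(HCl) added = 0.100 × 0.633 = 0.0633 mol
n(NaOH) used in back-titration = 0.0389 × 0.322 = 0.0125 mol
n(HCl) left over = 0.0125 mol (1:1 ratio)
n(HCl) consumed by analyte = 0.0633 − 0.0125 = 0.0508 mol
From the 1:2 ratio, n(Mg(OH)2) = 1/2 × 0.0508 = 0.0254 mol
mass of Mg(OH)2 = 0.0254 × 58.32 = 1.48 g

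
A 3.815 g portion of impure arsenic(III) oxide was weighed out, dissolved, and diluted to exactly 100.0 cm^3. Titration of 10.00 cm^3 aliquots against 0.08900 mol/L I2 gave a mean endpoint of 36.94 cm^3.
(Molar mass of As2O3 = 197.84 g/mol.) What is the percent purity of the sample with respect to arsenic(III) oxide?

85.25 %

As2O3 + 2 I2 + 2 H2O → As2O5 + 4 HI
n(I2) per titration = 0.03694 × 0.08900 = 3.288 × 10^-3 mol
From the 1:2 ratio, n(As2O3) in each aliquot = 1/2 × 3.288 × 10^-3 = 1.644 × 10^-3 mol
n(As2O3) in the whole flask = 1.644 × 10^-3 × 100.0/10.00 = 0.01644 mol
mass of As2O3 = 0.01644 × 197.84 = 3.252 g
% As2O3 = 3.252 / 3.815 × 100 = 85.25 %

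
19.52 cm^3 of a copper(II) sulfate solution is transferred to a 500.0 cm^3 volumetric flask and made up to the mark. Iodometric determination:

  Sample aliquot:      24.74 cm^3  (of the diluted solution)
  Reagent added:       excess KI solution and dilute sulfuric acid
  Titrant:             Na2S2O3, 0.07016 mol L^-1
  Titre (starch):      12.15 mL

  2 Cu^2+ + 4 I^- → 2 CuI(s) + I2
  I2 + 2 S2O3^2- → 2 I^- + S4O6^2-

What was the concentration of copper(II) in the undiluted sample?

0.8826 mol/L

n(S2O3^2-) = 0.01215 × 0.07016 = 8.524 × 10^-4 mol
n(I2) = n(S2O3^2-)/2 = 4.262 × 10^-4 mol
From the 2:1 ratio, n(Cu2+) in the aliquot = 2/1 × 4.262 × 10^-4 = 8.524 × 10^-4 mol
[Cu2+]_dilute = 8.524 × 10^-4 / 0.02474 = 0.03446 mol/L
[Cu2+]_original = 0.03446 × 500.0/19.52 = 0.8826 mol/L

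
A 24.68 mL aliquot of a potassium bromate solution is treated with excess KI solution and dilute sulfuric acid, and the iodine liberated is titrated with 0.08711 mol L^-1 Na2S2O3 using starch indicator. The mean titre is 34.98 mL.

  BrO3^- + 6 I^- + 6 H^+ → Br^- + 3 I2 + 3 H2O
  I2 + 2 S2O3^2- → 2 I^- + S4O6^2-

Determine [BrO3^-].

n(S2O3^2-) = 0.03498 × 0.08711 = 3.047 × 10^-3 mol
n(I2) = n(S2O3^2-)/2 = 1.524 × 10^-3 mol
From the 1:3 ratio, n(BrO3^-) in the aliquot = 1/3 × 1.524 × 10^-3 = 5.079 × 10^-4 mol
[BrO3^-] = 5.079 × 10^-4 / 0.02468 = 0.02058 mol/L

0.02058 mol/L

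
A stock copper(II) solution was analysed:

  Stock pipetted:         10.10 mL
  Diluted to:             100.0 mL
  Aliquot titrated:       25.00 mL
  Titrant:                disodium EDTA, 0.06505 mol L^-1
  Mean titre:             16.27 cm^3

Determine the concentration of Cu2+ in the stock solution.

0.4192 mol/L

Cu^2+ + EDTA^4- → [Cu(EDTA)]^2-
n(EDTA) = 0.01627 × 0.06505 = 1.058 × 10^-3 mol
n(Cu2+) in the aliquot = 1.058 × 10^-3 mol (1:1 ratio)
[Cu2+]_dilute = 1.058 × 10^-3 / 0.02500 = 0.04233 mol/L
Dilution factor = 100.0 / 10.10 = 9.901
[Cu2+]_stock = 0.04233 × 9.901 = 0.4192 mol/L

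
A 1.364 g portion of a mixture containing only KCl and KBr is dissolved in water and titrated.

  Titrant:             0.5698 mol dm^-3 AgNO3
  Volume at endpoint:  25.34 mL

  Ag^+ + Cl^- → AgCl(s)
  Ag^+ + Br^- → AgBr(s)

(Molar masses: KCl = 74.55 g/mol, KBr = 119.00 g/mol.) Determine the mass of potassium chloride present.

0.5941 g

n(AgNO3) = 0.02534 × 0.5698 = 0.01444 mol
Let x = n(KCl), y = n(KBr).
Titrant: 1x + 1y = 0.01444;  mass: 74.55x + 119.00y = 1.364
Solving, x = 7.969 × 10^-3 mol, y = 6.470 × 10^-3 mol
mass of KCl = 7.969 × 10^-3 × 74.55 = 0.5941 g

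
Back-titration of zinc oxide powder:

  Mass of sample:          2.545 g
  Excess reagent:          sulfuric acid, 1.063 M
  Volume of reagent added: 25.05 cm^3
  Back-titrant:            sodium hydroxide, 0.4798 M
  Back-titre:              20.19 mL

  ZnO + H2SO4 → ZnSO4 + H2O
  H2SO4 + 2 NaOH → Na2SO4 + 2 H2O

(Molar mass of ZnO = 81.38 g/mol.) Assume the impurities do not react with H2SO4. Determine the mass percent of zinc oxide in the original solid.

n(H2SO4) added = 0.02505 × 1.063 = 0.02663 mol
n(NaOH) used in back-titration = 0.02019 × 0.4798 = 9.687 × 10^-3 mol
From the 1:2 ratio, n(H2SO4) left over = 1/2 × 9.687 × 10^-3 = 4.844 × 10^-3 mol
n(H2SO4) consumed by analyte = 0.02663 − 4.844 × 10^-3 = 0.02178 mol
n(ZnO) = 0.02178 mol (1:1 ratio)
mass of ZnO = 0.02178 × 81.38 = 1.773 g
% ZnO = 1.773 / 2.545 × 100 = 69.66 %

69.66 %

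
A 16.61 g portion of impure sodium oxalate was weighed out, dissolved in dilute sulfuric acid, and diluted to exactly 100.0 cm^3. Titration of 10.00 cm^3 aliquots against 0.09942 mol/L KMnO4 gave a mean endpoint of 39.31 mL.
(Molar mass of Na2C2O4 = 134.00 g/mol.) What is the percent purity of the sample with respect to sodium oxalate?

2 MnO4^- + 5 C2O4^2- + 16 H^+ → 2 Mn^2+ + 10 CO2 + 8 H2O
n(KMnO4) per titration = 0.03931 × 0.09942 = 3.908 × 10^-3 mol
From the 5:2 ratio, n(Na2C2O4) in each aliquot = 5/2 × 3.908 × 10^-3 = 9.771 × 10^-3 mol
n(Na2C2O4) in the whole flask = 9.771 × 10^-3 × 100.0/10.00 = 0.09771 mol
mass of Na2C2O4 = 0.09771 × 134.00 = 13.09 g
% Na2C2O4 = 13.09 / 16.61 × 100 = 78.82 %

78.82 %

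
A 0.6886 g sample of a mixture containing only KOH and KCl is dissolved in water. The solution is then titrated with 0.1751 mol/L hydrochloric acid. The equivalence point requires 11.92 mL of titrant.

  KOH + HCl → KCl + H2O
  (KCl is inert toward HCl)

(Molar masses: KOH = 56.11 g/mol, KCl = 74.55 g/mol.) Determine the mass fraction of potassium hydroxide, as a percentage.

17.01 %

n(HCl) = 0.01192 × 0.1751 = 2.087 × 10^-3 mol
Let x = n(KOH), y = n(KCl).
Titrant: 1x = 2.087 × 10^-3;  mass: 56.11x + 74.55y = 0.6886
Solving, x = 2.087 × 10^-3 mol, y = 7.666 × 10^-3 mol
mass of KOH = 2.087 × 10^-3 × 56.11 = 0.1171 g
% KOH = 0.1171 / 0.6886 × 100 = 17.01 %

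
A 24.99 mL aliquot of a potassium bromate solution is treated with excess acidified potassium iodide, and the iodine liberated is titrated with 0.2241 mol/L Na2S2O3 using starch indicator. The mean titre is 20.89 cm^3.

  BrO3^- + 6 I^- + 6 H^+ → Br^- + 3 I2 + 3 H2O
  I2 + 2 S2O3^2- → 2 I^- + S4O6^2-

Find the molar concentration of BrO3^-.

n(S2O3^2-) = 0.02089 × 0.2241 = 4.681 × 10^-3 mol
n(I2) = n(S2O3^2-)/2 = 2.341 × 10^-3 mol
From the 1:3 ratio, n(BrO3^-) in the aliquot = 1/3 × 2.341 × 10^-3 = 7.802 × 10^-4 mol
[BrO3^-] = 7.802 × 10^-4 / 0.02499 = 0.03122 mol/L

0.03122 mol/L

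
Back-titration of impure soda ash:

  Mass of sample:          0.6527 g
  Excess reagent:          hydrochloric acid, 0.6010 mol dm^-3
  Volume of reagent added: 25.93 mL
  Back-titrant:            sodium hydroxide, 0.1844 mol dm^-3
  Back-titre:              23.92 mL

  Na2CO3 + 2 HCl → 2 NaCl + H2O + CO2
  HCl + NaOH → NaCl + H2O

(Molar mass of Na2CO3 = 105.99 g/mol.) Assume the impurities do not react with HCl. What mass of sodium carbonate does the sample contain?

n(HCl) added = 0.02593 × 0.6010 = 0.01558 mol
n(NaOH) used in back-titration = 0.02392 × 0.1844 = 4.411 × 10^-3 mol
n(HCl) left over = 4.411 × 10^-3 mol (1:1 ratio)
n(HCl) consumed by analyte = 0.01558 − 4.411 × 10^-3 = 0.01117 mol
From the 1:2 ratio, n(Na2CO3) = 1/2 × 0.01117 = 5.587 × 10^-3 mol
mass of Na2CO3 = 5.587 × 10^-3 × 105.99 = 0.5921 g

0.5921 g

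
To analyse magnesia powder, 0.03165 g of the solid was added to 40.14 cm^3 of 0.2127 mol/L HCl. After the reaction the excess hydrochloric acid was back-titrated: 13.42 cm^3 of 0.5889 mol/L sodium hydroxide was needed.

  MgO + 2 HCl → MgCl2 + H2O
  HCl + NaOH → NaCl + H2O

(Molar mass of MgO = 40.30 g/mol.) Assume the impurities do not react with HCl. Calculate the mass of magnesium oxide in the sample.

0.01279 g

n(HCl) added = 0.04014 × 0.2127 = 8.538 × 10^-3 mol
n(NaOH) used in back-titration = 0.01342 × 0.5889 = 7.903 × 10^-3 mol
n(HCl) left over = 7.903 × 10^-3 mol (1:1 ratio)
n(HCl) consumed by analyte = 8.538 × 10^-3 − 7.903 × 10^-3 = 6.347 × 10^-4 mol
From the 1:2 ratio, n(MgO) = 1/2 × 6.347 × 10^-4 = 3.174 × 10^-4 mol
mass of MgO = 3.174 × 10^-4 × 40.30 = 0.01279 g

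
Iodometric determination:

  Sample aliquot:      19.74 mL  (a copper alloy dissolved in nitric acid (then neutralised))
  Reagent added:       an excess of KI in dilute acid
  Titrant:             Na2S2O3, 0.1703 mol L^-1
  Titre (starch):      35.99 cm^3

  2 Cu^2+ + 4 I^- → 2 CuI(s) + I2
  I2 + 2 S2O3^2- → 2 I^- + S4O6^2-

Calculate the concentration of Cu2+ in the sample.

n(S2O3^2-) = 0.03599 × 0.1703 = 6.129 × 10^-3 mol
n(I2) = n(S2O3^2-)/2 = 3.065 × 10^-3 mol
From the 2:1 ratio, n(Cu2+) in the aliquot = 2/1 × 3.065 × 10^-3 = 6.129 × 10^-3 mol
[Cu2+] = 6.129 × 10^-3 / 0.01974 = 0.3105 mol/L

0.3105 mol/L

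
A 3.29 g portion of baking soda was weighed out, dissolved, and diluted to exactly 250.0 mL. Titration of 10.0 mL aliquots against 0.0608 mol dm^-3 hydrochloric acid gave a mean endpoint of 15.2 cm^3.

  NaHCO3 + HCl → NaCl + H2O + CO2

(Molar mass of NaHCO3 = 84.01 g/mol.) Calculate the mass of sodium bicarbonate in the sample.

1.94 g

n(HCl) per titration = 0.0152 × 0.0608 = 9.24 × 10^-4 mol
n(NaHCO3) in each aliquot = 9.24 × 10^-4 mol (1:1 ratio)
n(NaHCO3) in the whole flask = 9.24 × 10^-4 × 250.0/10.0 = 0.0231 mol
mass of NaHCO3 = 0.0231 × 84.01 = 1.94 g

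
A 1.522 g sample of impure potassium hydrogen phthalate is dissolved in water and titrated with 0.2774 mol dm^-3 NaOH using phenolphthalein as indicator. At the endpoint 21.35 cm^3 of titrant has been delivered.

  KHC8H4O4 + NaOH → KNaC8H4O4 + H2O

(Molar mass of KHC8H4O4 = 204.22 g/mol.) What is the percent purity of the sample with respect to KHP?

n(NaOH) = 0.02135 L × 0.2774 mol/L = 5.922 × 10^-3 mol
n(KHC8H4O4) = 5.922 × 10^-3 mol (1:1 ratio)
mass of KHC8H4O4 = 5.922 × 10^-3 × 204.22 g/mol = 1.209 g
% KHC8H4O4 = 1.209 / 1.522 × 100 = 79.47 %

79.47 %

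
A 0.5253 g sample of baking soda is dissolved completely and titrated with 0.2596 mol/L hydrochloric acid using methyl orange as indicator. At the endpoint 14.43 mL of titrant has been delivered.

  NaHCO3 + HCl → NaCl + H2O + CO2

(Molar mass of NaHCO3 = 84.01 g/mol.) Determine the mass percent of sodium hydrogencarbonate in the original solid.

n(HCl) = 0.01443 L × 0.2596 mol/L = 3.746 × 10^-3 mol
n(NaHCO3) = 3.746 × 10^-3 mol (1:1 ratio)
mass of NaHCO3 = 3.746 × 10^-3 × 84.01 g/mol = 0.3147 g
% NaHCO3 = 0.3147 / 0.5253 × 100 = 59.91 %

59.91 %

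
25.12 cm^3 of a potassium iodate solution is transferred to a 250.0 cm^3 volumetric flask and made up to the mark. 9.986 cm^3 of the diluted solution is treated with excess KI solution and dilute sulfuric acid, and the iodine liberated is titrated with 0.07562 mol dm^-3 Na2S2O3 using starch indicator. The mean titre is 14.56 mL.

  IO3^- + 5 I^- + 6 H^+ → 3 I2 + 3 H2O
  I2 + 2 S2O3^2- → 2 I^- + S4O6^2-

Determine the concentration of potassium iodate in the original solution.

n(S2O3^2-) = 0.01456 × 0.07562 = 1.101 × 10^-3 mol
n(I2) = n(S2O3^2-)/2 = 5.505 × 10^-4 mol
From the 1:3 ratio, n(IO3^-) in the aliquot = 1/3 × 5.505 × 10^-4 = 1.835 × 10^-4 mol
[IO3^-]_dilute = 1.835 × 10^-4 / 0.009986 = 0.01838 mol/L
[IO3^-]_original = 0.01838 × 250.0/25.12 = 0.1829 mol/L

0.1829 mol/L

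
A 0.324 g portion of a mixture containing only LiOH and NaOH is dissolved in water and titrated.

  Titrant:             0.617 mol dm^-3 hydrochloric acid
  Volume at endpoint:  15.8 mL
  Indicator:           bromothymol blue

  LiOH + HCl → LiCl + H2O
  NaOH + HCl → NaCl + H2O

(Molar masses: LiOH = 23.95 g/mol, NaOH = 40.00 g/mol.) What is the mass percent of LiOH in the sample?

30.4 %

n(HCl) = 0.0158 × 0.617 = 9.75 × 10^-3 mol
Let x = n(LiOH), y = n(NaOH).
Titrant: 1x + 1y = 9.75 × 10^-3;  mass: 23.95x + 40.00y = 0.324
Solving, x = 4.11 × 10^-3 mol, y = 5.64 × 10^-3 mol
mass of LiOH = 4.11 × 10^-3 × 23.95 = 0.0984 g
% LiOH = 0.0984 / 0.324 × 100 = 30.4 %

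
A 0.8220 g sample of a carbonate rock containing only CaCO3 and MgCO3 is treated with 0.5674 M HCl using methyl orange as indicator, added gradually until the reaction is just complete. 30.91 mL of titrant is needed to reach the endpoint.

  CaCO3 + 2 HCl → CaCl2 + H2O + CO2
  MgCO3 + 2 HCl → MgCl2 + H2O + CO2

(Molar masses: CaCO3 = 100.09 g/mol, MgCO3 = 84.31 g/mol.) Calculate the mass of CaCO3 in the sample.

n(HCl) = 0.03091 × 0.5674 = 0.01754 mol
Let x = n(CaCO3), y = n(MgCO3).
Titrant: 2x + 2y = 0.01754;  mass: 100.09x + 84.31y = 0.8220
Solving, x = 5.239 × 10^-3 mol, y = 3.530 × 10^-3 mol
mass of CaCO3 = 5.239 × 10^-3 × 100.09 = 0.5244 g

0.5244 g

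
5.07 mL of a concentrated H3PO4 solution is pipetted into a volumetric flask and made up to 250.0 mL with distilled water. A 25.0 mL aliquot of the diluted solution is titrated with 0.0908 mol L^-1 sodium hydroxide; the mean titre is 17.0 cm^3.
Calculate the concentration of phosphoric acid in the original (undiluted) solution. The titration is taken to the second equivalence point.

H3PO4 + 2 NaOH → Na2HPO4 + 2 H2O
n(NaOH) = 0.0170 × 0.0908 = 1.54 × 10^-3 mol
From the 1:2 ratio, n(H3PO4) in the aliquot = 1/2 × 1.54 × 10^-3 = 7.72 × 10^-4 mol
[H3PO4]_dilute = 7.72 × 10^-4 / 0.0250 = 0.0309 mol/L
Dilution factor = 250.0 / 5.07 = 49.31
[H3PO4]_stock = 0.0309 × 49.31 = 1.52 mol/L

1.52 mol/L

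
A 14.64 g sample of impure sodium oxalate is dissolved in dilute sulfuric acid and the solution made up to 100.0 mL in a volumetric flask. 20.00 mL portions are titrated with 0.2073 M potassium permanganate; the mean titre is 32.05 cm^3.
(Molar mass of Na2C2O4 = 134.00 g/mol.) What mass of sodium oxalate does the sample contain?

11.13 g

2 MnO4^- + 5 C2O4^2- + 16 H^+ → 2 Mn^2+ + 10 CO2 + 8 H2O
n(KMnO4) per titration = 0.03205 × 0.2073 = 6.644 × 10^-3 mol
From the 5:2 ratio, n(Na2C2O4) in each aliquot = 5/2 × 6.644 × 10^-3 = 0.01661 mol
n(Na2C2O4) in the whole flask = 0.01661 × 100.0/20.00 = 0.08305 mol
mass of Na2C2O4 = 0.08305 × 134.00 = 11.13 g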